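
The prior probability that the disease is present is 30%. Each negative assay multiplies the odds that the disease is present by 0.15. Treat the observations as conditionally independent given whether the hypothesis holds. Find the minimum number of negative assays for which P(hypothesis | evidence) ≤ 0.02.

2

Prior odds: 0.3 ÷ 0.7 = 3/7.
Likelihood ratio per negative assay = 0.15.
Target odds: 0.02 ÷ 0.98 = 1/49.
Require 0.15ⁿ ≤ 1/49 ÷ (3/7) = 1/21.
0.15¹ = 0.15 is still above 1/21 but 0.15² = 0.0225 is at or below it, so n = 2.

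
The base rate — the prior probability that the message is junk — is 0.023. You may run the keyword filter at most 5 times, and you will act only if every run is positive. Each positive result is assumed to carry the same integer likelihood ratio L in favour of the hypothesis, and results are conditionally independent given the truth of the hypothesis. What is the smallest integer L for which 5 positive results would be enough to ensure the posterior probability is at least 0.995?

Prior odds = 0.023/0.977 = 23/977.
Target odds = 0.995/0.005 = 199.
Need L⁵ ≥ 199 ÷ (23/977) = 194423/23.
6⁵ = 7776 < 194423/23 ≤ 16807 = 7⁵, so L = 7.

7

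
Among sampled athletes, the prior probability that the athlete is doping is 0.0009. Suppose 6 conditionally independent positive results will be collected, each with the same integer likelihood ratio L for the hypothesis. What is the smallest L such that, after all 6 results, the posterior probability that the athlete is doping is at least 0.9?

Prior odds = 0.0009/0.9991 = 9/9991.
Target odds = 0.9/0.1 = 9.
Need L⁶ ≥ 9 ÷ (9/9991) = 9991.
4⁶ = 4096 < 9991 ≤ 15625 = 5⁶, so L = 5.

5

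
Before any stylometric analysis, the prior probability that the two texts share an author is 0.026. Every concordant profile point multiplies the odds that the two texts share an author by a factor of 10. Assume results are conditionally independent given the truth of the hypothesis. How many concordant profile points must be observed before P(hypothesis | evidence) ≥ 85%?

Prior odds: 0.026 ÷ 0.974 = 13/487.
Likelihood ratio per concordant profile point = 10.
Target posterior odds = 0.85/0.15 = 17/3.
Require 10ⁿ ≥ 17/3 ÷ (13/487) = 8279/39.
10² = 100 falls short of 8279/39 but 10³ = 1000 reaches it, so n = 3.

3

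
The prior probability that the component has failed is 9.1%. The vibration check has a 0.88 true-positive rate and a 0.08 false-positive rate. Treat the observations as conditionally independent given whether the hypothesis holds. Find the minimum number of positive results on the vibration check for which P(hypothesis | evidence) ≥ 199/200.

4

Prior odds: 0.091 ÷ 0.909 = 91/909.
Likelihood ratio of a positive result = 0.88/0.08 = 11.
Target posterior odds = 0.995/0.005 = 199.
Require 11ⁿ ≥ 199 ÷ (91/909) = 180891/91.
11³ = 1331 falls short of 180891/91 but 11⁴ = 14641 reaches it, so n = 4.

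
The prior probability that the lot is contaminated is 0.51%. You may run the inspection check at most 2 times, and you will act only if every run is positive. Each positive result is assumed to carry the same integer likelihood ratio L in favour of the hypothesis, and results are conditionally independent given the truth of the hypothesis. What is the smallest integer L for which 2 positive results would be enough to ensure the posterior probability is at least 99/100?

139

Prior odds = 0.0051/0.9949 = 51/9949.
Target odds = 0.99/0.01 = 99.
Need L² ≥ 99 ÷ (51/9949) = 328317/17.
138² = 19044 < 328317/17 ≤ 19321 = 139², so L = 139.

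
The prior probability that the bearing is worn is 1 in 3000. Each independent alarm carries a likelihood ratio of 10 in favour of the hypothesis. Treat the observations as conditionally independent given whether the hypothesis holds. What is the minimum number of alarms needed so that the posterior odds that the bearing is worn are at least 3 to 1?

4

Prior odds: (1/3000) ÷ (2999/3000) = 1/2999.
Likelihood ratio per alarm = 10.
Target odds = 3.
Require 10ⁿ ≥ 3 ÷ (1/2999) = 8997.
10³ = 1000 falls short of 8997 but 10⁴ = 10000 reaches it, so n = 4.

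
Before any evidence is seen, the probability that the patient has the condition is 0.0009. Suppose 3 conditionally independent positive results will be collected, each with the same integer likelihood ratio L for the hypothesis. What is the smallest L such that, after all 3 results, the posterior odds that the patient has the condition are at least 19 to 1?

28

Prior odds = 0.0009/0.9991 = 9/9991.
Target odds = 19.
Need L³ ≥ 19 ÷ (9/9991) = 189829/9.
27³ = 19683 < 189829/9 ≤ 21952 = 28³, so L = 28.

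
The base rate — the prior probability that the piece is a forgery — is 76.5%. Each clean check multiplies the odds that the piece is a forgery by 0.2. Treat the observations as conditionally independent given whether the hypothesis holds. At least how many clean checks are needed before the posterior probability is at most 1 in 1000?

Prior odds = 0.765/0.235 = 153/47.
Likelihood ratio per clean check = 0.2.
Target posterior odds = 0.001/0.999 = 1/999.
Need (153/47) × 0.2ⁿ ≤ 1/999, i.e. 0.2ⁿ ≤ 47/152847.
0.2⁵ = 0.00032 is still above 47/152847 but 0.2⁶ = 1/15625 is at or below it, so n = 6.

6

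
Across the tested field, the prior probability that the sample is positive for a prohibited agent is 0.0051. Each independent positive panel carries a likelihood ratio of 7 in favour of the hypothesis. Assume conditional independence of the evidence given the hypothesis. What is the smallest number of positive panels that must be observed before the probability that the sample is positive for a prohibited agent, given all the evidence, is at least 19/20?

Prior odds = 0.0051/0.9949 = 51/9949.
Likelihood ratio per positive panel = 7.
Target posterior odds = 0.95/0.05 = 19.
Require 7ⁿ ≥ 19 ÷ (51/9949) = 189031/51.
7⁴ = 2401 falls short of 189031/51 but 7⁵ = 16807 reaches it, so n = 5.

5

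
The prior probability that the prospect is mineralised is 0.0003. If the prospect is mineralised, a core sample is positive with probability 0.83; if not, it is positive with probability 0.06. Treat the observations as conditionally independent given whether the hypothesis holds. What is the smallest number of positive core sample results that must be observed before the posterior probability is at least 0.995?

Prior odds = 0.0003/0.9997 = 3/9997.
Likelihood ratio of a positive = 0.83/0.06 = 83/6.
Target posterior odds = 0.995/0.005 = 199.
Require (83/6)ⁿ ≥ 199 ÷ (3/9997) = 1989403/3.
(83/6)⁵ ≈506564 falls short of 1989403/3 but (83/6)⁶ ≈7.00747e+06 reaches it, so n = 6.

6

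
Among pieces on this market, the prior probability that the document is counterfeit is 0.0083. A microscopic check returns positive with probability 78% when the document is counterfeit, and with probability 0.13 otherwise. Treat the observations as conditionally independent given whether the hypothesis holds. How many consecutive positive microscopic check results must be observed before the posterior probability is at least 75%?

Prior odds = 0.0083/0.9917 = 83/9917.
Likelihood ratio of a positive result = 0.78/0.13 = 6.
Target odds: 0.75 ÷ 0.25 = 3.
Require 6ⁿ ≥ 3 ÷ (83/9917) = 29751/83.
6³ = 216 falls short of 29751/83 but 6⁴ = 1296 reaches it, so n = 4.

4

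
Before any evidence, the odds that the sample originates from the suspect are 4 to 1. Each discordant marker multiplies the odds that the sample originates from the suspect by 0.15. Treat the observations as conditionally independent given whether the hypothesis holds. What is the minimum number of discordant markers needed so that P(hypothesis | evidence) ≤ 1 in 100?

Prior odds = 4.
Likelihood ratio per discordant marker = 0.15.
Target posterior odds = 0.01/0.99 = 1/99.
Need 4 × 0.15ⁿ ≤ 1/99, i.e. 0.15ⁿ ≤ 1/396.
0.15³ = 0.003375 is still above 1/396 but 0.15⁴ = 81/160000 is at or below it, so n = 4.

4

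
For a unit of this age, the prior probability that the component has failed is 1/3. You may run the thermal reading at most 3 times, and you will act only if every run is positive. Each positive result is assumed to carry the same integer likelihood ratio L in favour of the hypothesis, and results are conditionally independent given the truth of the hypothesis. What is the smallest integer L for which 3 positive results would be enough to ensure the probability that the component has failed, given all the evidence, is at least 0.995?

8

Prior odds = (1/3)/(2/3) = 0.5.
Target odds = 0.995/0.005 = 199.
Need L³ ≥ 199 ÷ 0.5 = 398.
7³ = 343 < 398 ≤ 512 = 8³, so L = 8.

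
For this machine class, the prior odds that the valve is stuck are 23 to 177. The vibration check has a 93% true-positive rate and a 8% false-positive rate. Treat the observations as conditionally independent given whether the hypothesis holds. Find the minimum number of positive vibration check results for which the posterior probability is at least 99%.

Prior odds = 23/177.
Likelihood ratio of a positive result = 0.93/0.08 = 11.625.
Target posterior odds = 0.99/0.01 = 99.
Need (23/177) × 11.625ⁿ ≥ 99, i.e. 11.625ⁿ ≥ 17523/23.
11.625² = 135.140625 falls short of 17523/23 but 11.625³ = 804357/512 reaches it, so n = 3.

3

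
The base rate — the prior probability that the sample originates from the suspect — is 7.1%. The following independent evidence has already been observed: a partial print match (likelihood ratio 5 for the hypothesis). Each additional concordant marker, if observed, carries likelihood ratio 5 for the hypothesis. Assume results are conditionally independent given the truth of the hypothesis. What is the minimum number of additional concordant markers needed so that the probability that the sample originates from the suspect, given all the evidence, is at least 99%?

4

Prior odds = 0.071/0.929 = 71/929.
Bayes factor of the evidence already in hand = 5.
Odds after that evidence = (71/929) × 5 = 355/929.
Target odds = 0.99/0.01 = 99.
Need 5ⁿ ≥ 99 ÷ (355/929) = 91971/355.
5³ = 125 falls short of 91971/355 but 5⁴ = 625 reaches it, so n = 4.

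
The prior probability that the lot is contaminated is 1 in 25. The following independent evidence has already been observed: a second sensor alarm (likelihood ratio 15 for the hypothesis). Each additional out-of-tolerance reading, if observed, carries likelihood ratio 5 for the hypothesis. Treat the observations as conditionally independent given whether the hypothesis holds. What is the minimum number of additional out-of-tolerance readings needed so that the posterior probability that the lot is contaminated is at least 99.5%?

Prior odds = 0.04/0.96 = 1/24.
Bayes factor of the evidence already in hand = 15.
Odds after that evidence = (1/24) × 15 = 0.625.
Target odds = 0.995/0.005 = 199.
Need 5ⁿ ≥ 199 ÷ 0.625 = 318.4.
5³ = 125 falls short of 318.4 but 5⁴ = 625 reaches it, so n = 4.

4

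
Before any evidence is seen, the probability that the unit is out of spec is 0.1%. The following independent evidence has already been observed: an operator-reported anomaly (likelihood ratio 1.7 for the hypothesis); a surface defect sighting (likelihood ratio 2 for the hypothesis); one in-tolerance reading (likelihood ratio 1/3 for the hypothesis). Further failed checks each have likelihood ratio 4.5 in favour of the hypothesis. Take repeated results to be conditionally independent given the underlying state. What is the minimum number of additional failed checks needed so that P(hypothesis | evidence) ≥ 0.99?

8

Prior odds = 0.001/0.999 = 1/999.
Combined Bayes factor of the evidence already in hand = 1.7 × 2 × (1/3) = 17/15.
Odds after that evidence = (1/999) × 17/15 = 17/14985.
Target odds = 0.99/0.01 = 99.
Need 4.5ⁿ ≥ 99 ÷ (17/14985) = 1483515/17.
4.5⁷ = 4782969/128 falls short of 1483515/17 but 4.5⁸ = 43046721/256 reaches it, so n = 8.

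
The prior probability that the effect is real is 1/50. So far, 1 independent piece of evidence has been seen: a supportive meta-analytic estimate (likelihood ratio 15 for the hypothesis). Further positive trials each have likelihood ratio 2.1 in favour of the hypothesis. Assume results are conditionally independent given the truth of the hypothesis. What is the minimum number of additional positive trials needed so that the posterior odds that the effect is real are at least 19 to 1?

6

Prior odds = 0.02/0.98 = 1/49.
Bayes factor of the evidence already in hand = 15.
Odds after that evidence = (1/49) × 15 = 15/49.
Target odds = 19.
Need 2.1ⁿ ≥ 19 ÷ (15/49) = 931/15.
2.1⁵ = 4084101/100000 falls short of 931/15 but 2.1⁶ = 85766121/1000000 reaches it, so n = 6.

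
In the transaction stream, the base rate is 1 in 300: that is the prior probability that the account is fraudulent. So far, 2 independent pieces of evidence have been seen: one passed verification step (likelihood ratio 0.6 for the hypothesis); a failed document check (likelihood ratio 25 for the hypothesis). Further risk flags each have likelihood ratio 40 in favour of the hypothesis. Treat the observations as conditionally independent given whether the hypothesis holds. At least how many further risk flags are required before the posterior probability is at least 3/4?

2

Prior odds = (1/300)/(299/300) = 1/299.
Combined Bayes factor of the evidence already in hand = 0.6 × 25 = 15.
Odds after that evidence = (1/299) × 15 = 15/299.
Target odds = 0.75/0.25 = 3.
Need 40ⁿ ≥ 3 ÷ (15/299) = 59.8.
40¹ = 40 falls short of 59.8 but 40² = 1600 reaches it, so n = 2.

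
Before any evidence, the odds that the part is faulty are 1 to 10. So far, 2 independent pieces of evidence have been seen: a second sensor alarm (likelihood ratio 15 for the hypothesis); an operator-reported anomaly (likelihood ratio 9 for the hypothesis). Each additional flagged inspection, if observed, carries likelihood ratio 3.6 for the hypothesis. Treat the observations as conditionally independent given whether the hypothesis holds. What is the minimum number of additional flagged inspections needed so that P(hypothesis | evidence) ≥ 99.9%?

Prior odds = 0.1.
Combined Bayes factor of the evidence already in hand = 15 × 9 = 135.
Odds after that evidence = 0.1 × 135 = 13.5.
Target odds = 0.999/0.001 = 999.
Need 3.6ⁿ ≥ 999 ÷ 13.5 = 74.
3.6³ = 46.656 falls short of 74 but 3.6⁴ = 167.9616 reaches it, so n = 4.

4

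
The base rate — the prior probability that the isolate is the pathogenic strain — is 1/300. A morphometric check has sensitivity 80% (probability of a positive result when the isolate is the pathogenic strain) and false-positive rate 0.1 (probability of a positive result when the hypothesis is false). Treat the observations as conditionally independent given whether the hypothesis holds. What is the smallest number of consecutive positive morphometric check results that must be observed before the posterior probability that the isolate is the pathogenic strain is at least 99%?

Prior odds: (1/300) ÷ (299/300) = 1/299.
Likelihood ratio of a positive result = 0.8/0.1 = 8.
Target odds: 0.99 ÷ 0.01 = 99.
Need (1/299) × 8ⁿ ≥ 99, i.e. 8ⁿ ≥ 29601.
8⁴ = 4096 falls short of 29601 but 8⁵ = 32768 reaches it, so n = 5.

5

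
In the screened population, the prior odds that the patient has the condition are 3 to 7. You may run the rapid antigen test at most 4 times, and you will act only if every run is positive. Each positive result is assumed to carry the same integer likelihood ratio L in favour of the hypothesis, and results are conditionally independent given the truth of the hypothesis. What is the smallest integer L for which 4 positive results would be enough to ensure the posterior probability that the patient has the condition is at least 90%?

Prior odds = 3/7.
Target odds = 0.9/0.1 = 9.
Need L⁴ ≥ 9 ÷ (3/7) = 21.
2⁴ = 16 < 21 ≤ 81 = 3⁴, so L = 3.

3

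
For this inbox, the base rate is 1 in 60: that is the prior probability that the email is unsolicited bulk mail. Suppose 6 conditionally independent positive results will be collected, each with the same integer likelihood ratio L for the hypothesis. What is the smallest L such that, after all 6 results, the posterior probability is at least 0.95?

Prior odds = (1/60)/(59/60) = 1/59.
Target odds = 0.95/0.05 = 19.
Need L⁶ ≥ 19 ÷ (1/59) = 1121.
3⁶ = 729 < 1121 ≤ 4096 = 4⁶, so L = 4.

4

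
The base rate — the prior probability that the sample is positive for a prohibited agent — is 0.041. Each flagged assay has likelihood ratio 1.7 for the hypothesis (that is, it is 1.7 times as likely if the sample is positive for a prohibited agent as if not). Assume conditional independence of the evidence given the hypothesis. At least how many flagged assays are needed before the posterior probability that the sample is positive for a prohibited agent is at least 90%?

Prior odds = 0.041/0.959 = 41/959.
Likelihood ratio per flagged assay = 1.7.
Target odds: 0.9 ÷ 0.1 = 9.
Need (41/959) × 1.7ⁿ ≥ 9, i.e. 1.7ⁿ ≥ 8631/41.
1.7¹⁰ ≈201.599 falls short of 8631/41 but 1.7¹¹ ≈342.719 reaches it, so n = 11.

11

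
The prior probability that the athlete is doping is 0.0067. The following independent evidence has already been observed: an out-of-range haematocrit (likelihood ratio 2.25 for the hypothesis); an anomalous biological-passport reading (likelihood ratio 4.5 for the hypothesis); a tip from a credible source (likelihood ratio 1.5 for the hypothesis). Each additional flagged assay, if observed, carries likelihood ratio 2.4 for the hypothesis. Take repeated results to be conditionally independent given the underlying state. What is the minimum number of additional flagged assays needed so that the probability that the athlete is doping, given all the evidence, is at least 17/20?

5

Prior odds = 0.0067/0.9933 = 67/9933.
Combined Bayes factor of the evidence already in hand = 2.25 × 4.5 × 1.5 = 15.1875.
Odds after that evidence = (67/9933) × 15.1875 = 5427/52976.
Target odds = 0.85/0.15 = 17/3.
Need 2.4ⁿ ≥ 17/3 ÷ (5427/52976) = 900592/16281.
2.4⁴ = 33.1776 falls short of 900592/16281 but 2.4⁵ = 79.62624 reaches it, so n = 5.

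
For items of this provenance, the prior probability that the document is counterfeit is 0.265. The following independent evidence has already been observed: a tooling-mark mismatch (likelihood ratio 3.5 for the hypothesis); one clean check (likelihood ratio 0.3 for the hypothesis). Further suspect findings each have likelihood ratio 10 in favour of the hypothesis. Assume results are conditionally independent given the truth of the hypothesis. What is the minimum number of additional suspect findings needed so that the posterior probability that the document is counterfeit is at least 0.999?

Prior odds = 0.265/0.735 = 53/147.
Combined Bayes factor of the evidence already in hand = 3.5 × 0.3 = 1.05.
Odds after that evidence = (53/147) × 1.05 = 53/140.
Target odds = 0.999/0.001 = 999.
Need 10ⁿ ≥ 999 ÷ (53/140) = 139860/53.
10³ = 1000 falls short of 139860/53 but 10⁴ = 10000 reaches it, so n = 4.

4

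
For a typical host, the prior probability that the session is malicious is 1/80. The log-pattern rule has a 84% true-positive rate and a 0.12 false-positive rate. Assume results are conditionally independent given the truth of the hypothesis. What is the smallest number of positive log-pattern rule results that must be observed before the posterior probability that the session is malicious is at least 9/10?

4

Prior odds = 0.0125/0.9875 = 1/79.
Likelihood ratio of a positive result = 0.84/0.12 = 7.
Target odds: 0.9 ÷ 0.1 = 9.
Require 7ⁿ ≥ 9 ÷ (1/79) = 711.
7³ = 343 falls short of 711 but 7⁴ = 2401 reaches it, so n = 4.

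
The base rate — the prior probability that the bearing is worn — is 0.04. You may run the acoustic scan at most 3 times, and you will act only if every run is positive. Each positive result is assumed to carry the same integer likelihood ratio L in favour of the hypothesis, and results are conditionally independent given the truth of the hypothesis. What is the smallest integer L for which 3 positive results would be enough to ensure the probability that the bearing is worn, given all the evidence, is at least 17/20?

Prior odds = 0.04/0.96 = 1/24.
Target odds = 0.85/0.15 = 17/3.
Need L³ ≥ 17/3 ÷ (1/24) = 136.
5³ = 125 < 136 ≤ 216 = 6³, so L = 6.

6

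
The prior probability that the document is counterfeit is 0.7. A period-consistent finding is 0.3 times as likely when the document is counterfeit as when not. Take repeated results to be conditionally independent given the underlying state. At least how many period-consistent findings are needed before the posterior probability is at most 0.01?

Prior odds = 0.7/0.3 = 7/3.
Likelihood ratio per period-consistent finding = 0.3.
Target odds: 0.01 ÷ 0.99 = 1/99.
Need (7/3) × 0.3ⁿ ≤ 1/99, i.e. 0.3ⁿ ≤ 1/231.
0.3⁴ = 0.0081 is still above 1/231 but 0.3⁵ = 243/100000 is at or below it, so n = 5.

5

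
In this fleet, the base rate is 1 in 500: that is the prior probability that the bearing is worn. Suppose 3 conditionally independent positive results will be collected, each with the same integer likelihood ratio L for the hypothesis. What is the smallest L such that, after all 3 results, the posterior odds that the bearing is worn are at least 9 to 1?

17

Prior odds = 0.002/0.998 = 1/499.
Target odds = 9.
Need L³ ≥ 9 ÷ (1/499) = 4491.
16³ = 4096 < 4491 ≤ 4913 = 17³, so L = 17.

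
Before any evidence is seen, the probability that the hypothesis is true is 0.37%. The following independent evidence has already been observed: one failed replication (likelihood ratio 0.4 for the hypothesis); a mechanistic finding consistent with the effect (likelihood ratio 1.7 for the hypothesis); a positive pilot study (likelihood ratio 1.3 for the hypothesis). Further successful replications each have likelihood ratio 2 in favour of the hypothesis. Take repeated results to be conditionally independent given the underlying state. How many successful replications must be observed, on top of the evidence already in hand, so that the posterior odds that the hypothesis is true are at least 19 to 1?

Prior odds = 0.0037/0.9963 = 37/9963.
Combined Bayes factor of the evidence already in hand = 0.4 × 1.7 × 1.3 = 0.884.
Odds after that evidence = (37/9963) × 0.884 = 8177/2490750.
Target odds = 19.
Need 2ⁿ ≥ 19 ÷ (8177/2490750) = 47324250/8177.
2¹² = 4096 falls short of 47324250/8177 but 2¹³ = 8192 reaches it, so n = 13.

13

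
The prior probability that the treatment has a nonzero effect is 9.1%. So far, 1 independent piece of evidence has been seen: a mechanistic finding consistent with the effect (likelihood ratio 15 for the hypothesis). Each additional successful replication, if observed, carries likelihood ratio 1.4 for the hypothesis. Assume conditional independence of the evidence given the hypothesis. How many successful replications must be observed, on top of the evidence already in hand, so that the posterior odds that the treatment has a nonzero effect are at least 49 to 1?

11

Prior odds = 0.091/0.909 = 91/909.
Bayes factor of the evidence already in hand = 15.
Odds after that evidence = (91/909) × 15 = 455/303.
Target odds = 49.
Need 1.4ⁿ ≥ 49 ÷ (455/303) = 2121/65.
1.4¹⁰ = 282475249/9765625 falls short of 2121/65 but 1.4¹¹ ≈40.4957 reaches it, so n = 11.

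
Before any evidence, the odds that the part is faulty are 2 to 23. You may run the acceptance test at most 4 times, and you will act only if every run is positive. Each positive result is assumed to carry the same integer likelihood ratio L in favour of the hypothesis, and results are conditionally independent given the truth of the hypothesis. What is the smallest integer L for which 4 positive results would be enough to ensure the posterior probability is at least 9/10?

Prior odds = 2/23.
Target odds = 0.9/0.1 = 9.
Need L⁴ ≥ 9 ÷ (2/23) = 103.5.
3⁴ = 81 < 103.5 ≤ 256 = 4⁴, so L = 4.

4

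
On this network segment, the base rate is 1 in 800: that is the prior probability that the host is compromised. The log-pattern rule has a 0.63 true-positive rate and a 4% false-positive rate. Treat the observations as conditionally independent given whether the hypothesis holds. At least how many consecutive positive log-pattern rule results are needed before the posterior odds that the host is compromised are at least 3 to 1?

Prior odds = 0.00125/0.99875 = 1/799.
Likelihood ratio of a positive result = 0.63/0.04 = 15.75.
Target odds = 3.
Require 15.75ⁿ ≥ 3 ÷ (1/799) = 2397.
15.75² = 248.0625 falls short of 2397 but 15.75³ = 3906.984375 reaches it, so n = 3.

3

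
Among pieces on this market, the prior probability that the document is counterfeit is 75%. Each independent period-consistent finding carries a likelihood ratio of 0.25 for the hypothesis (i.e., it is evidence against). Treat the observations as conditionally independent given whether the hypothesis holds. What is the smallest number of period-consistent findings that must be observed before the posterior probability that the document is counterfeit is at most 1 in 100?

5

Prior odds: 0.75 ÷ 0.25 = 3.
Likelihood ratio per period-consistent finding = 0.25.
Target odds: 0.01 ÷ 0.99 = 1/99.
Require 0.25ⁿ ≤ 1/99 ÷ 3 = 1/297.
0.25⁴ = 0.00390625 is still above 1/297 but 0.25⁵ = 1/1024 is at or below it, so n = 5.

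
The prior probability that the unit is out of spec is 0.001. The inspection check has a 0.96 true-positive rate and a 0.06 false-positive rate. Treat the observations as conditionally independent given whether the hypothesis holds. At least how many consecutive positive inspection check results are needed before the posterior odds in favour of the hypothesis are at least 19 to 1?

Prior odds = 0.001/0.999 = 1/999.
Likelihood ratio of a positive result = 0.96/0.06 = 16.
Target odds = 19.
Need (1/999) × 16ⁿ ≥ 19, i.e. 16ⁿ ≥ 18981.
16³ = 4096 falls short of 18981 but 16⁴ = 65536 reaches it, so n = 4.

4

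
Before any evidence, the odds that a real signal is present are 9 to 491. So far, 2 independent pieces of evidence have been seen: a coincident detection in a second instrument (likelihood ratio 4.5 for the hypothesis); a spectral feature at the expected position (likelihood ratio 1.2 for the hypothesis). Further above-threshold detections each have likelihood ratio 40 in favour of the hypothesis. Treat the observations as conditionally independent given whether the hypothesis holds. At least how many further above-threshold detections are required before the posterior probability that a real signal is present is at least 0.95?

2

Prior odds = 9/491.
Combined Bayes factor of the evidence already in hand = 4.5 × 1.2 = 5.4.
Odds after that evidence = (9/491) × 5.4 = 243/2455.
Target odds = 0.95/0.05 = 19.
Need 40ⁿ ≥ 19 ÷ (243/2455) = 46645/243.
40¹ = 40 falls short of 46645/243 but 40² = 1600 reaches it, so n = 2.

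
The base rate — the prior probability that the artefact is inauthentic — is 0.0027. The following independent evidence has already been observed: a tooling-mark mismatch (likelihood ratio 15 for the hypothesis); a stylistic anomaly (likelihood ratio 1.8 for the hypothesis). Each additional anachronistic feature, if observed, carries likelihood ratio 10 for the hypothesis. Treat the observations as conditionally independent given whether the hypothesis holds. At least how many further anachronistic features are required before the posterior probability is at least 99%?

Prior odds = 0.0027/0.9973 = 27/9973.
Combined Bayes factor of the evidence already in hand = 15 × 1.8 = 27.
Odds after that evidence = (27/9973) × 27 = 729/9973.
Target odds = 0.99/0.01 = 99.
Need 10ⁿ ≥ 99 ÷ (729/9973) = 109703/81.
10³ = 1000 falls short of 109703/81 but 10⁴ = 10000 reaches it, so n = 4.

4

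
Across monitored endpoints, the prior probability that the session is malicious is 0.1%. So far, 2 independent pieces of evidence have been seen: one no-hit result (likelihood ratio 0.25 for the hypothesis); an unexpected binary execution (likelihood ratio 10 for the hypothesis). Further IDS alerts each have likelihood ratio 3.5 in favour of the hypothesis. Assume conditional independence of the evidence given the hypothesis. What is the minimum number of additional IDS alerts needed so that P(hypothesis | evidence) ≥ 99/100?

9

Prior odds = 0.001/0.999 = 1/999.
Combined Bayes factor of the evidence already in hand = 0.25 × 10 = 2.5.
Odds after that evidence = (1/999) × 2.5 = 5/1998.
Target odds = 0.99/0.01 = 99.
Need 3.5ⁿ ≥ 99 ÷ (5/1998) = 39560.4.
3.5⁸ = 5764801/256 falls short of 39560.4 but 3.5⁹ = 40353607/512 reaches it, so n = 9.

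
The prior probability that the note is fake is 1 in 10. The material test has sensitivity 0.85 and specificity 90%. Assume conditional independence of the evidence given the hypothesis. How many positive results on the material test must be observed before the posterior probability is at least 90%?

Prior odds = 0.1/0.9 = 1/9.
False-positive rate = 1 − 0.9 = 0.1; likelihood ratio of a positive = 0.85/0.1 = 8.5.
Target odds: 0.9 ÷ 0.1 = 9.
Require 8.5ⁿ ≥ 9 ÷ (1/9) = 81.
8.5² = 72.25 falls short of 81 but 8.5³ = 614.125 reaches it, so n = 3.

3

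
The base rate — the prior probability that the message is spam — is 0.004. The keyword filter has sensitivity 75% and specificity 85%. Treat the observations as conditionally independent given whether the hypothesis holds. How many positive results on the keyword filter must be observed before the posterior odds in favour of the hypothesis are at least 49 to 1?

6

Prior odds = 0.004/0.996 = 1/249.
False-positive rate = 1 − 0.85 = 0.15; likelihood ratio of a positive = 0.75/0.15 = 5.
Target odds = 49.
Require 5ⁿ ≥ 49 ÷ (1/249) = 12201.
5⁵ = 3125 falls short of 12201 but 5⁶ = 15625 reaches it, so n = 6.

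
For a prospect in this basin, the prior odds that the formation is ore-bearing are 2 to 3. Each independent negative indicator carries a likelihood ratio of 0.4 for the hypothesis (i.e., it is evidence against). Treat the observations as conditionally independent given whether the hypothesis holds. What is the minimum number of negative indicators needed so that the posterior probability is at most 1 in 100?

5

Prior odds = 2/3.
Likelihood ratio per negative indicator = 0.4.
Target posterior odds = 0.01/0.99 = 1/99.
Require 0.4ⁿ ≤ 1/99 ÷ (2/3) = 1/66.
0.4⁴ = 0.0256 is still above 1/66 but 0.4⁵ = 0.01024 is at or below it, so n = 5.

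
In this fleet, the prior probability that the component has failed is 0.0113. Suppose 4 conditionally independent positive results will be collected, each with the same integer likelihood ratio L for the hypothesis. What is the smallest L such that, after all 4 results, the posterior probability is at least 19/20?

Prior odds = 0.0113/0.9887 = 113/9887.
Target odds = 0.95/0.05 = 19.
Need L⁴ ≥ 19 ÷ (113/9887) = 187853/113.
6⁴ = 1296 < 187853/113 ≤ 2401 = 7⁴, so L = 7.

7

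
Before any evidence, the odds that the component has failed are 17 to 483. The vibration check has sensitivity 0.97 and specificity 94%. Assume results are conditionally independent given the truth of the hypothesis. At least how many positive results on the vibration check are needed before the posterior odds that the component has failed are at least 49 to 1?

Prior odds = 17/483.
False-positive rate = 1 − 0.94 = 0.06; likelihood ratio of a positive = 0.97/0.06 = 97/6.
Target odds = 49.
Need (17/483) × (97/6)ⁿ ≥ 49, i.e. (97/6)ⁿ ≥ 23667/17.
(97/6)² = 9409/36 falls short of 23667/17 but (97/6)³ = 912673/216 reaches it, so n = 3.

3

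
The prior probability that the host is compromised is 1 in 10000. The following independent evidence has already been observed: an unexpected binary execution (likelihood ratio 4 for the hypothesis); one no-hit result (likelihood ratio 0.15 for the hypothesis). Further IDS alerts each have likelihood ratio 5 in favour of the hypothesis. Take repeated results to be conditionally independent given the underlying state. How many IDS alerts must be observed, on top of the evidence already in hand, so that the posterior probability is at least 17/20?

Prior odds = 0.0001/0.9999 = 1/9999.
Combined Bayes factor of the evidence already in hand = 4 × 0.15 = 0.6.
Odds after that evidence = (1/9999) × 0.6 = 1/16665.
Target odds = 0.85/0.15 = 17/3.
Need 5ⁿ ≥ 17/3 ÷ (1/16665) = 94435.
5⁷ = 78125 falls short of 94435 but 5⁸ = 390625 reaches it, so n = 8.

8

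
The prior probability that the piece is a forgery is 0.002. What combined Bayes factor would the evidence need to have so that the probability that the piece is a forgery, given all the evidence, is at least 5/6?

Prior odds = 0.002/0.998 = 1/499.
Target odds = (5/6)/(1/6) = 5.
Required Bayes factor = 5 ÷ (1/499) = 2495.

2495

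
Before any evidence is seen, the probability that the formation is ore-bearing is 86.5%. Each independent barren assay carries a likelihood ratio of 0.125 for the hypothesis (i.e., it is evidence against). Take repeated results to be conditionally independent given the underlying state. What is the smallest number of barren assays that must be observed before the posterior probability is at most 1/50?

Prior odds = 0.865/0.135 = 173/27.
Likelihood ratio per barren assay = 0.125.
Target posterior odds = 0.02/0.98 = 1/49.
Need (173/27) × 0.125ⁿ ≤ 1/49, i.e. 0.125ⁿ ≤ 27/8477.
0.125² = 0.015625 is still above 27/8477 but 0.125³ = 0.001953125 is at or below it, so n = 3.

3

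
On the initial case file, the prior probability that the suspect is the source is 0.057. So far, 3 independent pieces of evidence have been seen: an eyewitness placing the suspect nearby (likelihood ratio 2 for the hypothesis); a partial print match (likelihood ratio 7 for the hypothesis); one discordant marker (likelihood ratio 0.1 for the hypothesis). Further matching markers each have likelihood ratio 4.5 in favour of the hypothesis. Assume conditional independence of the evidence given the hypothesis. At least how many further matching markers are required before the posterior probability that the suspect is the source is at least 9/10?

Prior odds = 0.057/0.943 = 57/943.
Combined Bayes factor of the evidence already in hand = 2 × 7 × 0.1 = 1.4.
Odds after that evidence = (57/943) × 1.4 = 399/4715.
Target odds = 0.9/0.1 = 9.
Need 4.5ⁿ ≥ 9 ÷ (399/4715) = 14145/133.
4.5³ = 91.125 falls short of 14145/133 but 4.5⁴ = 410.0625 reaches it, so n = 4.

4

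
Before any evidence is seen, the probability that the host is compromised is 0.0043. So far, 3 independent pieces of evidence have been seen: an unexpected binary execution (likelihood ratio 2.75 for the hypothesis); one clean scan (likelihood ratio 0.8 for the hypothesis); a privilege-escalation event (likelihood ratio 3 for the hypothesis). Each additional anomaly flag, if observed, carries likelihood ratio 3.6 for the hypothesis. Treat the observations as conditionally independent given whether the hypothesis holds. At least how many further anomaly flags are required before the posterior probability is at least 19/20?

6

Prior odds = 0.0043/0.9957 = 43/9957.
Combined Bayes factor of the evidence already in hand = 2.75 × 0.8 × 3 = 6.6.
Odds after that evidence = (43/9957) × 6.6 = 473/16595.
Target odds = 0.95/0.05 = 19.
Need 3.6ⁿ ≥ 19 ÷ (473/16595) = 315305/473.
3.6⁵ = 604.66176 falls short of 315305/473 but 3.6⁶ = 34012224/15625 reaches it, so n = 6.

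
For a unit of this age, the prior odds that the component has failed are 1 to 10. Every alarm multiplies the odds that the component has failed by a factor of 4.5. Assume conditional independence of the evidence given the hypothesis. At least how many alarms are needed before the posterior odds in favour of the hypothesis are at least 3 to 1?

Prior odds = 0.1.
Likelihood ratio per alarm = 4.5.
Target odds = 3.
Require 4.5ⁿ ≥ 3 ÷ 0.1 = 30.
4.5² = 20.25 falls short of 30 but 4.5³ = 91.125 reaches it, so n = 3.

3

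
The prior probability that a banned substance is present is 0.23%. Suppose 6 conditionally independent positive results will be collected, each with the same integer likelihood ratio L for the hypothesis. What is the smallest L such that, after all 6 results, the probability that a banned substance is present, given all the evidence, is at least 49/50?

Prior odds = 0.0023/0.9977 = 23/9977.
Target odds = 0.98/0.02 = 49.
Need L⁶ ≥ 49 ÷ (23/9977) = 488873/23.
5⁶ = 15625 < 488873/23 ≤ 46656 = 6⁶, so L = 6.

6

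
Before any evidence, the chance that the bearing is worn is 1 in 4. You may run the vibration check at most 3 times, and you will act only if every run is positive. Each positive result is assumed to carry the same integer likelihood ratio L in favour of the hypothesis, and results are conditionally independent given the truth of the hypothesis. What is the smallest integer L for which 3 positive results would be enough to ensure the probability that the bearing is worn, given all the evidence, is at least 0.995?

9

Prior odds = 0.25/0.75 = 1/3.
Target odds = 0.995/0.005 = 199.
Need L³ ≥ 199 ÷ (1/3) = 597.
8³ = 512 < 597 ≤ 729 = 9³, so L = 9.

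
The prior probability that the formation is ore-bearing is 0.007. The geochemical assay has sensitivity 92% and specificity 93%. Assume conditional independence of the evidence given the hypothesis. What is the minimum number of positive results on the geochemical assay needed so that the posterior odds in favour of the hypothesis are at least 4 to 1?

3

Prior odds: 0.007 ÷ 0.993 = 7/993.
False-positive rate = 1 − 0.93 = 0.07; likelihood ratio of a positive = 0.92/0.07 = 92/7.
Target odds = 4.
Require (92/7)ⁿ ≥ 4 ÷ (7/993) = 3972/7.
(92/7)² = 8464/49 falls short of 3972/7 but (92/7)³ = 778688/343 reaches it, so n = 3.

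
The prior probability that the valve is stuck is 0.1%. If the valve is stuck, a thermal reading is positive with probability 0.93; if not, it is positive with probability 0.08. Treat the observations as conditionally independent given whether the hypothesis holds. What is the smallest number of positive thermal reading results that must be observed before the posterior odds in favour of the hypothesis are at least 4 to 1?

Prior odds = 0.001/0.999 = 1/999.
Likelihood ratio of a positive = 0.93/0.08 = 11.625.
Target odds = 4.
Require 11.625ⁿ ≥ 4 ÷ (1/999) = 3996.
11.625³ = 804357/512 falls short of 3996 but 11.625⁴ = 74805201/4096 reaches it, so n = 4.

4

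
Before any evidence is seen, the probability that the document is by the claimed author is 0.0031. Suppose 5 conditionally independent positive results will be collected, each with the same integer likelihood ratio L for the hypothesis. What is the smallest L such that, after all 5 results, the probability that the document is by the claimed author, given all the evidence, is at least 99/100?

8

Prior odds = 0.0031/0.9969 = 31/9969.
Target odds = 0.99/0.01 = 99.
Need L⁵ ≥ 99 ÷ (31/9969) = 986931/31.
7⁵ = 16807 < 986931/31 ≤ 32768 = 8⁵, so L = 8.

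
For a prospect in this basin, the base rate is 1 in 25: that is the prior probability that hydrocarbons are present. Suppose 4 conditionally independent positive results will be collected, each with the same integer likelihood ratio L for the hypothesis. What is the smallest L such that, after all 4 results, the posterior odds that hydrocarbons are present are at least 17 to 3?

4

Prior odds = 0.04/0.96 = 1/24.
Target odds = 17/3.
Need L⁴ ≥ 17/3 ÷ (1/24) = 136.
3⁴ = 81 < 136 ≤ 256 = 4⁴, so L = 4.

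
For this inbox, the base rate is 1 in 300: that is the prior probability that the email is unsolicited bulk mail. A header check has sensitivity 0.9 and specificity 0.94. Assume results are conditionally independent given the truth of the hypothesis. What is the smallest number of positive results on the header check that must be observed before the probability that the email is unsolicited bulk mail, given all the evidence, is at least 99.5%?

Prior odds: (1/300) ÷ (299/300) = 1/299.
False-positive rate = 1 − 0.94 = 0.06; likelihood ratio of a positive = 0.9/0.06 = 15.
Target odds: 0.995 ÷ 0.005 = 199.
Require 15ⁿ ≥ 199 ÷ (1/299) = 59501.
15⁴ = 50625 falls short of 59501 but 15⁵ = 759375 reaches it, so n = 5.

5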